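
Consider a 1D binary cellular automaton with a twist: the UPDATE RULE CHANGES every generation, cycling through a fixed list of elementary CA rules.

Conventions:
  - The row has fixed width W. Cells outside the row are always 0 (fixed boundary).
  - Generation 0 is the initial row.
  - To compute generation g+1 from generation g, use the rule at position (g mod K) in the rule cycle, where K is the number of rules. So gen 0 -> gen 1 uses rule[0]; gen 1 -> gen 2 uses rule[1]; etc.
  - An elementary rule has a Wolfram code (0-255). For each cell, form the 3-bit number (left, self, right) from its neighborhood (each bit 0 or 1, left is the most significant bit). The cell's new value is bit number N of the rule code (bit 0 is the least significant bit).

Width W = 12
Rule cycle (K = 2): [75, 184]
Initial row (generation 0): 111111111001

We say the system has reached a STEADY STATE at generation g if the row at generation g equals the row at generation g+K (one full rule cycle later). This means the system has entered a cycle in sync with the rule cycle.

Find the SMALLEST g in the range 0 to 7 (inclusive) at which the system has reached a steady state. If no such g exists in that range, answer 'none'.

Gen 0: 111111111001
Gen 1 (rule 75): 100000001010
Gen 2 (rule 184): 010000000101
Gen 3 (rule 75): 100111111000
Gen 4 (rule 184): 010111110100
Gen 5 (rule 75): 100100010001
Gen 6 (rule 184): 010010001000
Gen 7 (rule 75): 100100110011
Gen 8 (rule 184): 010010101010
Gen 9 (rule 75): 100100000000

Answer: none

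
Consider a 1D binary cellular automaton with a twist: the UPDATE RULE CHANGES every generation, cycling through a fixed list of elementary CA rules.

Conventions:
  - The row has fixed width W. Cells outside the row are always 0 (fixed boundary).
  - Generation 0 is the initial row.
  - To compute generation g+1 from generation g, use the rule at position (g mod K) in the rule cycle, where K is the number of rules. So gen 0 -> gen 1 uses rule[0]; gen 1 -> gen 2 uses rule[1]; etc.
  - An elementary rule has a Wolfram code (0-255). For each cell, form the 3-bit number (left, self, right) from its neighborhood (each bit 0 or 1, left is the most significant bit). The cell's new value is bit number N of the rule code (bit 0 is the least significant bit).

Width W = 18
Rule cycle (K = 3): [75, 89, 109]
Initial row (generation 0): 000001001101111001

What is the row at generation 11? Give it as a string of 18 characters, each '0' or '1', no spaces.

Answer: 111001001000010011

Derivation:
Gen 0: 000001001101111001
Gen 1 (rule 75): 111110011101001010
Gen 2 (rule 89): 100011010100100001
Gen 3 (rule 109): 101011111100101101
Gen 4 (rule 75): 000010000101001100
Gen 5 (rule 89): 111001110000101111
Gen 6 (rule 109): 101001010110111001
Gen 7 (rule 75): 000010000110101010
Gen 8 (rule 89): 111001110110000001
Gen 9 (rule 109): 101001011110111101
Gen 10 (rule 75): 000010010010100100
Gen 11 (rule 89): 111001001000010011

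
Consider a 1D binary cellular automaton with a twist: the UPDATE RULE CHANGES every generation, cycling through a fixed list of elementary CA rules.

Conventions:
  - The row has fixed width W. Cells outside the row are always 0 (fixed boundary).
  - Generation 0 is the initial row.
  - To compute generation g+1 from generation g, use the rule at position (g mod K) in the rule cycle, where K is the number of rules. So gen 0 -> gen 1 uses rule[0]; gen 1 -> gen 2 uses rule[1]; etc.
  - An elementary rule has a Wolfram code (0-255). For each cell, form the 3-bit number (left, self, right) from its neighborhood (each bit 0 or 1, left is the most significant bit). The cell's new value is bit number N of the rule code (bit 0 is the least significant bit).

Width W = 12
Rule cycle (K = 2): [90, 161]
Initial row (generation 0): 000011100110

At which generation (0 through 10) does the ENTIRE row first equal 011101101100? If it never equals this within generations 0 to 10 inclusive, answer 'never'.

Gen 0: 000011100110
Gen 1 (rule 90): 000110111111
Gen 2 (rule 161): 110001011110
Gen 3 (rule 90): 111010010011
Gen 4 (rule 161): 010100000000
Gen 5 (rule 90): 100010000000
Gen 6 (rule 161): 001000111111
Gen 7 (rule 90): 010101100001
Gen 8 (rule 161): 001010001100
Gen 9 (rule 90): 010001011110
Gen 10 (rule 161): 000100101100

Answer: never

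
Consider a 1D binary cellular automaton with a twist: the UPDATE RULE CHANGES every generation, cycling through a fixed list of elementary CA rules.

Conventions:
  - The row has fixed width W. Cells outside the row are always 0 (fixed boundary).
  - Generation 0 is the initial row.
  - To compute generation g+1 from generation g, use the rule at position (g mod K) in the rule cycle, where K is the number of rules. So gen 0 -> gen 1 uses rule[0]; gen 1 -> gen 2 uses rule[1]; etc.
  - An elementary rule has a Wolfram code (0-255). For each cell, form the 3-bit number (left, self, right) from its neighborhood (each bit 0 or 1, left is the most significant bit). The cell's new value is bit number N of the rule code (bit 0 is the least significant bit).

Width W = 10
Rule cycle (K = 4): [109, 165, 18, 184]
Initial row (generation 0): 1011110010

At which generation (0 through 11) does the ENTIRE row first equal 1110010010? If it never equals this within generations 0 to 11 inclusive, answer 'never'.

Gen 0: 1011110010
Gen 1 (rule 109): 1110010010
Gen 2 (rule 165): 0100010010
Gen 3 (rule 18): 1010101101
Gen 4 (rule 184): 0101011010
Gen 5 (rule 109): 0111111110
Gen 6 (rule 165): 0011111100
Gen 7 (rule 18): 0100000010
Gen 8 (rule 184): 0010000001
Gen 9 (rule 109): 1010111101
Gen 10 (rule 165): 1111011011
Gen 11 (rule 18): 0000000000

Answer: 1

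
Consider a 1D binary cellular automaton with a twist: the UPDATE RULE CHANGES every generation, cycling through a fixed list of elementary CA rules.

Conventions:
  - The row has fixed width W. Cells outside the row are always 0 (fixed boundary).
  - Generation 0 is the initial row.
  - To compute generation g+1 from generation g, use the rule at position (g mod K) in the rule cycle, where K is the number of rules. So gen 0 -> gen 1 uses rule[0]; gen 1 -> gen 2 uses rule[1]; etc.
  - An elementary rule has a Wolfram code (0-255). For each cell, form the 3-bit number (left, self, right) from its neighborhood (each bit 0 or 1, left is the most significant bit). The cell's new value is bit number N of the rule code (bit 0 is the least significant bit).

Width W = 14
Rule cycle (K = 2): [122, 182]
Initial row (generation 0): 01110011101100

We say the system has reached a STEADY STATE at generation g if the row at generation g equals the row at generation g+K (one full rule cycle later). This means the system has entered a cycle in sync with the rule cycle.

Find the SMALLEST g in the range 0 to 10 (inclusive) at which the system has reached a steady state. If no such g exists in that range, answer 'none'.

Answer: 7

Derivation:
Gen 0: 01110011101100
Gen 1 (rule 122): 11011110111110
Gen 2 (rule 182): 00101101011101
Gen 3 (rule 122): 01011110110110
Gen 4 (rule 182): 11101101001001
Gen 5 (rule 122): 10111110110110
Gen 6 (rule 182): 11011101001001
Gen 7 (rule 122): 11110110110110
Gen 8 (rule 182): 01101001001001
Gen 9 (rule 122): 11110110110110
Gen 10 (rule 182): 01101001001001
Gen 11 (rule 122): 11110110110110
Gen 12 (rule 182): 01101001001001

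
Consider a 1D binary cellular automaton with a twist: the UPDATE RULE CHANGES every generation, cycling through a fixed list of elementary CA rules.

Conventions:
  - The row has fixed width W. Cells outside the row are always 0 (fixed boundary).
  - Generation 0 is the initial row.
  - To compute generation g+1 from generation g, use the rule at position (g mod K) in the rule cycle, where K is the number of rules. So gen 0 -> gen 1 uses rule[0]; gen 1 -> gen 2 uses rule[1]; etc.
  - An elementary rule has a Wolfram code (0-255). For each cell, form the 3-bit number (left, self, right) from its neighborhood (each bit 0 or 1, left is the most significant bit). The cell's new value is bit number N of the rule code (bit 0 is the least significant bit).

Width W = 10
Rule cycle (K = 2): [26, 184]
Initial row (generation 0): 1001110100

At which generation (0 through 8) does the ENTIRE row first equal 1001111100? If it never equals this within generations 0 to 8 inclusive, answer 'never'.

Gen 0: 1001110100
Gen 1 (rule 26): 0111000010
Gen 2 (rule 184): 0110100001
Gen 3 (rule 26): 1100010010
Gen 4 (rule 184): 1010001001
Gen 5 (rule 26): 0001010110
Gen 6 (rule 184): 0000101101
Gen 7 (rule 26): 0001001000
Gen 8 (rule 184): 0000100100

Answer: never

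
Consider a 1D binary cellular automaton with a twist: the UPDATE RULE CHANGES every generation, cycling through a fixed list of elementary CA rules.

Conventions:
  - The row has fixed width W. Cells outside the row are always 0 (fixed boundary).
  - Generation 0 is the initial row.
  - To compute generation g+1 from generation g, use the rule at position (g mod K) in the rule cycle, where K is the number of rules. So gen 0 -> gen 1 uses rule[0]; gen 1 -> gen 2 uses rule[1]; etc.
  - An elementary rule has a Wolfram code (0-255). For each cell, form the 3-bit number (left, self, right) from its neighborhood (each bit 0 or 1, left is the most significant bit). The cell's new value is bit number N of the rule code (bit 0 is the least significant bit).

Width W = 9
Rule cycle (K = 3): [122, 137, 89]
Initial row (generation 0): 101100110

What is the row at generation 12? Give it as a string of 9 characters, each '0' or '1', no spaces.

Gen 0: 101100110
Gen 1 (rule 122): 011111111
Gen 2 (rule 137): 011111110
Gen 3 (rule 89): 010000011
Gen 4 (rule 122): 101000111
Gen 5 (rule 137): 000010110
Gen 6 (rule 89): 111000111
Gen 7 (rule 122): 101101101
Gen 8 (rule 137): 001001000
Gen 9 (rule 89): 100100111
Gen 10 (rule 122): 011011101
Gen 11 (rule 137): 010011000
Gen 12 (rule 89): 001011111

Answer: 001011111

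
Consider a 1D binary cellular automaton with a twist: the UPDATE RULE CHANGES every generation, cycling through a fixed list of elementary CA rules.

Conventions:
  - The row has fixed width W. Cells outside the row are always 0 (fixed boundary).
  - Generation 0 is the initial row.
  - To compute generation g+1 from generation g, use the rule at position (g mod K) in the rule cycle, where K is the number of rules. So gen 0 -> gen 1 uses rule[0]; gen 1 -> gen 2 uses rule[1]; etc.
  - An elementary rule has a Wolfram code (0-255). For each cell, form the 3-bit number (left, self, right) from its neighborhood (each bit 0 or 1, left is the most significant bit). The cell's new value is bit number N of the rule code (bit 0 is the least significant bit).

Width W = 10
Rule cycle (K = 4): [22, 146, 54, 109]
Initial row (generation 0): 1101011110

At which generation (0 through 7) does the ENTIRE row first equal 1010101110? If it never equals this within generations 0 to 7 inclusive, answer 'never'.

Gen 0: 1101011110
Gen 1 (rule 22): 0001000001
Gen 2 (rule 146): 0010100010
Gen 3 (rule 54): 0111110111
Gen 4 (rule 109): 0100011101
Gen 5 (rule 22): 1110100001
Gen 6 (rule 146): 0100010010
Gen 7 (rule 54): 1110111111

Answer: never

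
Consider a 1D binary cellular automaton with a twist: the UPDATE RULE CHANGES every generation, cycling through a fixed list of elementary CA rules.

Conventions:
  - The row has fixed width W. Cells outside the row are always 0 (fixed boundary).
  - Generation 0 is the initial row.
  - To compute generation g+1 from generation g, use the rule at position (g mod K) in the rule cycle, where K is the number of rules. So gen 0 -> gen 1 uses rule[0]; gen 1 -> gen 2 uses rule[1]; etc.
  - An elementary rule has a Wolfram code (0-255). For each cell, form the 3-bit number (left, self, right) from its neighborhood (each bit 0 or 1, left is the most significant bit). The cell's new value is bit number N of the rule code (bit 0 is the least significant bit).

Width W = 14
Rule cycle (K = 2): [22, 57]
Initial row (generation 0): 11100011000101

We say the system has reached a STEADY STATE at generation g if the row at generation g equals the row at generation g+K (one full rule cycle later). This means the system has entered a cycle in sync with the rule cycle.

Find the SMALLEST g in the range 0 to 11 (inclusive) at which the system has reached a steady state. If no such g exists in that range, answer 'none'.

Answer: none

Derivation:
Gen 0: 11100011000101
Gen 1 (rule 22): 00010100101101
Gen 2 (rule 57): 11001010011010
Gen 3 (rule 22): 00111011100011
Gen 4 (rule 57): 10100110011010
Gen 5 (rule 22): 10111001100011
Gen 6 (rule 57): 01100101011010
Gen 7 (rule 22): 10011101000011
Gen 8 (rule 57): 01010010111010
Gen 9 (rule 22): 11011110000011
Gen 10 (rule 57): 10110001111010
Gen 11 (rule 22): 10001010000011
Gen 12 (rule 57): 01100101111010
Gen 13 (rule 22): 10011100000011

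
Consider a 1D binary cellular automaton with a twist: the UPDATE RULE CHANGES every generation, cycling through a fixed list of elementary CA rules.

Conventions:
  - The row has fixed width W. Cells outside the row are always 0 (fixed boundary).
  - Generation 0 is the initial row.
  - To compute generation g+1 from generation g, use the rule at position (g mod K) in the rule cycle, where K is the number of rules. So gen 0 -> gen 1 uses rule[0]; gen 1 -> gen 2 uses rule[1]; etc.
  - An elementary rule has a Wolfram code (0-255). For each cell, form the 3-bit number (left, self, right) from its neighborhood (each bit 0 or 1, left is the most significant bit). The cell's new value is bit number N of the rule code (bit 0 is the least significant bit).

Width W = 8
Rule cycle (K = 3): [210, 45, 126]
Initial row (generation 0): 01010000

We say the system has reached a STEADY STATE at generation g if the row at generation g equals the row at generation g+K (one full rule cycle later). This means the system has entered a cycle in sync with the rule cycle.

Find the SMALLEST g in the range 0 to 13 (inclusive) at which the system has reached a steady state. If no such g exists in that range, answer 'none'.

Answer: 13

Derivation:
Gen 0: 01010000
Gen 1 (rule 210): 10001000
Gen 2 (rule 45): 10101011
Gen 3 (rule 126): 11111111
Gen 4 (rule 210): 01111111
Gen 5 (rule 45): 01000000
Gen 6 (rule 126): 11100000
Gen 7 (rule 210): 01110000
Gen 8 (rule 45): 01000111
Gen 9 (rule 126): 11101101
Gen 10 (rule 210): 01100100
Gen 11 (rule 45): 01000101
Gen 12 (rule 126): 11101111
Gen 13 (rule 210): 01100111
Gen 14 (rule 45): 01000100
Gen 15 (rule 126): 11101110
Gen 16 (rule 210): 01100111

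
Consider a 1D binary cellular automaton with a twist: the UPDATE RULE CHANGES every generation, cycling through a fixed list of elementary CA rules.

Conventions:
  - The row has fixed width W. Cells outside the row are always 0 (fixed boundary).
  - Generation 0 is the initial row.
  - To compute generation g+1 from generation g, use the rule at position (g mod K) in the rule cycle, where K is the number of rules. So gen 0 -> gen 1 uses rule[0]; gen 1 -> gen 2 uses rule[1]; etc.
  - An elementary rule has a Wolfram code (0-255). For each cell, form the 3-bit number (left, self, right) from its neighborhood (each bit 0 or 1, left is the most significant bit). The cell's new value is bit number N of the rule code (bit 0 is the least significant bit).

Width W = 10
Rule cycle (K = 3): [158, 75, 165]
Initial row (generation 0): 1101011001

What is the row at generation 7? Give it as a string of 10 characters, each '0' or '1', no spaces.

Gen 0: 1101011001
Gen 1 (rule 158): 1001010111
Gen 2 (rule 75): 0010000101
Gen 3 (rule 165): 1010110111
Gen 4 (rule 158): 1010100110
Gen 5 (rule 75): 0000001110
Gen 6 (rule 165): 1111100100
Gen 7 (rule 158): 1111011110

Answer: 1111011110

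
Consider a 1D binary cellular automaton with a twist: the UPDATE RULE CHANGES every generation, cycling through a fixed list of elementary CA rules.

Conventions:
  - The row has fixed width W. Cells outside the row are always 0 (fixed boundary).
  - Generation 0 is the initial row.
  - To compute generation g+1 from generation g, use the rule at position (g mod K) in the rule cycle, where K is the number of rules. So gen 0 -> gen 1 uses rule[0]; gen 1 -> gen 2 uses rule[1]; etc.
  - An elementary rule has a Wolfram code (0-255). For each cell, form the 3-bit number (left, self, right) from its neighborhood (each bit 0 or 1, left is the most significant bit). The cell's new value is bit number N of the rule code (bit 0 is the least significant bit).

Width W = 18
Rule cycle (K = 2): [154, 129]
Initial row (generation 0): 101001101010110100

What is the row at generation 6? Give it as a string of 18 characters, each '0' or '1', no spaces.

Answer: 111100100001111000

Derivation:
Gen 0: 101001101010110100
Gen 1 (rule 154): 000111000000100010
Gen 2 (rule 129): 110010011110001000
Gen 3 (rule 154): 101101111101010100
Gen 4 (rule 129): 000000111000000001
Gen 5 (rule 154): 000001110100000010
Gen 6 (rule 129): 111100100001111000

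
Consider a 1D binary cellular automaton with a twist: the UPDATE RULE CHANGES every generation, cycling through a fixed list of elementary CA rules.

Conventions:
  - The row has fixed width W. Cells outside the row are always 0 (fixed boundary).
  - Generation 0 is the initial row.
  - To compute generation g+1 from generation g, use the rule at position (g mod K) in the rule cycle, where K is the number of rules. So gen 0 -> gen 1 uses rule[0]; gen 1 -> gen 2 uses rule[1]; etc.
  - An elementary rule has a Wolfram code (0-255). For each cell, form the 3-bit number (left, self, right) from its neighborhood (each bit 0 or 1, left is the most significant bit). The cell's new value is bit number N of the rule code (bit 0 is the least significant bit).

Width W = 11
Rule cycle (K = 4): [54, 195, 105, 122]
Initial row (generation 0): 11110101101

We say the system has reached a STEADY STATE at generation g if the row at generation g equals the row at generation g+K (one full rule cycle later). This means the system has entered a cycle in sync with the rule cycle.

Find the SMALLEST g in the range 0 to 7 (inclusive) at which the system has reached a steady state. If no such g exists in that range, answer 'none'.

Answer: none

Derivation:
Gen 0: 11110101101
Gen 1 (rule 54): 00001110011
Gen 2 (rule 195): 11110110101
Gen 3 (rule 105): 10011111010
Gen 4 (rule 122): 01110001101
Gen 5 (rule 54): 10001010011
Gen 6 (rule 195): 00110000101
Gen 7 (rule 105): 10110110010
Gen 8 (rule 122): 01111111101
Gen 9 (rule 54): 10000000011
Gen 10 (rule 195): 00111111101
Gen 11 (rule 105): 10100000110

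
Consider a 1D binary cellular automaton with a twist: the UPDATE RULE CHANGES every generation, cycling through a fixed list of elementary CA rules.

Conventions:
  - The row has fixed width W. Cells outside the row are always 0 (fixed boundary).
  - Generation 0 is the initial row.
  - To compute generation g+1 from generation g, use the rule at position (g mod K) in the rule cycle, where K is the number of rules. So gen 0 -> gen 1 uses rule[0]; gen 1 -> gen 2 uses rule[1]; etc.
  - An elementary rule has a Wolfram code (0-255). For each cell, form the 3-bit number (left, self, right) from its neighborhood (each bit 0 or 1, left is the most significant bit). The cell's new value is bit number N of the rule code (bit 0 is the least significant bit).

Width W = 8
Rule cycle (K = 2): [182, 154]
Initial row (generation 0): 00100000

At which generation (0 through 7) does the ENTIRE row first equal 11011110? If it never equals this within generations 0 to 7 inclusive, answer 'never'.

Gen 0: 00100000
Gen 1 (rule 182): 01110000
Gen 2 (rule 154): 11101000
Gen 3 (rule 182): 01011100
Gen 4 (rule 154): 10011010
Gen 5 (rule 182): 11100111
Gen 6 (rule 154): 11011110
Gen 7 (rule 182): 00101101

Answer: 6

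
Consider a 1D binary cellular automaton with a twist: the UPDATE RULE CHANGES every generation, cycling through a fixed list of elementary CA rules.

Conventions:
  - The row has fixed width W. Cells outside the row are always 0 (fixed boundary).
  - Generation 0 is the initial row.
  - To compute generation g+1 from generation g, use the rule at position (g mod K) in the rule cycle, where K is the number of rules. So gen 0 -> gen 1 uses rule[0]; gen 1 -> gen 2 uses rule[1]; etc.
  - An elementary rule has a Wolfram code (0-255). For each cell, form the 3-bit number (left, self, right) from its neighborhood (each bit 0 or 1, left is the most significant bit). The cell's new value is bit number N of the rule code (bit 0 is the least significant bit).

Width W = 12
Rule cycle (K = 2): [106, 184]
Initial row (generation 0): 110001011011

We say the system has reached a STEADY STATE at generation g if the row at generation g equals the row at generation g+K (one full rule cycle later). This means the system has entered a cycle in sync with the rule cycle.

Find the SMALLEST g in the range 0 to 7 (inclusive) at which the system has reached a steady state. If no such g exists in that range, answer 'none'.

Gen 0: 110001011011
Gen 1 (rule 106): 110010111111
Gen 2 (rule 184): 101001111110
Gen 3 (rule 106): 010011000010
Gen 4 (rule 184): 001010100001
Gen 5 (rule 106): 010101000010
Gen 6 (rule 184): 001010100001
Gen 7 (rule 106): 010101000010
Gen 8 (rule 184): 001010100001
Gen 9 (rule 106): 010101000010

Answer: 4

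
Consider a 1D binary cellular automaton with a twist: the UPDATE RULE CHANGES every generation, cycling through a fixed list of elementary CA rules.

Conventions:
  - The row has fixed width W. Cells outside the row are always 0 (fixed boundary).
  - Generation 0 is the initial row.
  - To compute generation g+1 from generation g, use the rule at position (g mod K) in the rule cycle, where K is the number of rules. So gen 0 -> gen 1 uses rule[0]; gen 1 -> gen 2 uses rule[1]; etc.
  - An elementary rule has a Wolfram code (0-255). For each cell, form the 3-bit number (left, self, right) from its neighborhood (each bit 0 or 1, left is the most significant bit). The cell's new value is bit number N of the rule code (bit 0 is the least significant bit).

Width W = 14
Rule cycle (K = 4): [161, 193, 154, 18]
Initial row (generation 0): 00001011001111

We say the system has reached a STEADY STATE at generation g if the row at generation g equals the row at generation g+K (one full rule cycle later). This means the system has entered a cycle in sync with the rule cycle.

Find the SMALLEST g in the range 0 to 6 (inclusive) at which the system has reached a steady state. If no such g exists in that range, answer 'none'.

Answer: none

Derivation:
Gen 0: 00001011001111
Gen 1 (rule 161): 11100100000110
Gen 2 (rule 193): 01100001110010
Gen 3 (rule 154): 11010011101101
Gen 4 (rule 18): 00001100000000
Gen 5 (rule 161): 11100001111111
Gen 6 (rule 193): 01101100111111
Gen 7 (rule 154): 11001011111110
Gen 8 (rule 18): 00110000000001
Gen 9 (rule 161): 10000111111100
Gen 10 (rule 193): 00110011111101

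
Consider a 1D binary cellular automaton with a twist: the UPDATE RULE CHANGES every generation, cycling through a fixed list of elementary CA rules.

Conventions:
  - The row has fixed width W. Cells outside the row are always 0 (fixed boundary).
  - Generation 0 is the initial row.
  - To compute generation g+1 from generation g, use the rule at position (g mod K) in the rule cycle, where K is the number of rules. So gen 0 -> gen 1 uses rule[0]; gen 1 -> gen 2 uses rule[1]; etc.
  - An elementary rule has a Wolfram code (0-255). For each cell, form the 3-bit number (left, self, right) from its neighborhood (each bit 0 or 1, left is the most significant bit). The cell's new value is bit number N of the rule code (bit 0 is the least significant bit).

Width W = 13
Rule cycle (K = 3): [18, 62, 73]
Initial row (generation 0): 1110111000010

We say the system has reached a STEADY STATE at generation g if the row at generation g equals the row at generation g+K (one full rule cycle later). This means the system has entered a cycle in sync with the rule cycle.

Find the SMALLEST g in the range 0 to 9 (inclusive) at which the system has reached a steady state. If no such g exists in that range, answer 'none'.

Answer: 7

Derivation:
Gen 0: 1110111000010
Gen 1 (rule 18): 0000000100101
Gen 2 (rule 62): 0000001111111
Gen 3 (rule 73): 1111101000001
Gen 4 (rule 18): 0000000100010
Gen 5 (rule 62): 0000001110111
Gen 6 (rule 73): 1111101010101
Gen 7 (rule 18): 0000000000000
Gen 8 (rule 62): 0000000000000
Gen 9 (rule 73): 1111111111111
Gen 10 (rule 18): 0000000000000
Gen 11 (rule 62): 0000000000000
Gen 12 (rule 73): 1111111111111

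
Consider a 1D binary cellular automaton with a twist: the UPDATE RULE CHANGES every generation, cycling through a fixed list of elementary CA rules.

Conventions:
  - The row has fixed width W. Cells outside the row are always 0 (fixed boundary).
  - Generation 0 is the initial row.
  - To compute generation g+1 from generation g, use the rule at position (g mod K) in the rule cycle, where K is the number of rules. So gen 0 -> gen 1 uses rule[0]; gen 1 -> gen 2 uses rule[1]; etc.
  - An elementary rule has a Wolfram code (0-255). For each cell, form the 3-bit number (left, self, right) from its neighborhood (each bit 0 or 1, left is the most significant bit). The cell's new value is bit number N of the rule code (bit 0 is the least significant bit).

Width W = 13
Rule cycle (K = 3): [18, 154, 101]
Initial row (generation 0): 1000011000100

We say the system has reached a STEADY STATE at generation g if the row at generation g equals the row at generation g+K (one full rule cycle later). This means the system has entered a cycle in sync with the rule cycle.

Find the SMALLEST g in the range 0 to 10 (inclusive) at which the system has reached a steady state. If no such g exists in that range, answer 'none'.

Gen 0: 1000011000100
Gen 1 (rule 18): 0100100101010
Gen 2 (rule 154): 1011011000001
Gen 3 (rule 101): 1101101011101
Gen 4 (rule 18): 0000000000000
Gen 5 (rule 154): 0000000000000
Gen 6 (rule 101): 1111111111111
Gen 7 (rule 18): 0000000000000
Gen 8 (rule 154): 0000000000000
Gen 9 (rule 101): 1111111111111
Gen 10 (rule 18): 0000000000000
Gen 11 (rule 154): 0000000000000
Gen 12 (rule 101): 1111111111111
Gen 13 (rule 18): 0000000000000

Answer: 4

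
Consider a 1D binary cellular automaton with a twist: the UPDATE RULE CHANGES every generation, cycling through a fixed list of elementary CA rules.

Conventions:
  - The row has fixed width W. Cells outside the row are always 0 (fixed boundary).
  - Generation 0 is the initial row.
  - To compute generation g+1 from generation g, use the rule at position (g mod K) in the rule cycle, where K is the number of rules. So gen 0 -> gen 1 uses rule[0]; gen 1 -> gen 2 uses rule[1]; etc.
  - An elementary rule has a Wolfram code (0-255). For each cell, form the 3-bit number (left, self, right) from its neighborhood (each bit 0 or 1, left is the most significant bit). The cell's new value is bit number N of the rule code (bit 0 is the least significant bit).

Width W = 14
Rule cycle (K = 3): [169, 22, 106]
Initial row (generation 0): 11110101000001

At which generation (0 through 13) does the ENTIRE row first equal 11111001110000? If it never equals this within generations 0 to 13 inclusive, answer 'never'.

Gen 0: 11110101000001
Gen 1 (rule 169): 11101010011100
Gen 2 (rule 22): 00001011100010
Gen 3 (rule 106): 00010110100100
Gen 4 (rule 169): 11001101000001
Gen 5 (rule 22): 00110001100011
Gen 6 (rule 106): 01110011100111
Gen 7 (rule 169): 01100011000110
Gen 8 (rule 22): 10010100101001
Gen 9 (rule 106): 00101001010010
Gen 10 (rule 169): 10010000100000
Gen 11 (rule 22): 11111001110000
Gen 12 (rule 106): 10001011010000
Gen 13 (rule 169): 00100110100111

Answer: 11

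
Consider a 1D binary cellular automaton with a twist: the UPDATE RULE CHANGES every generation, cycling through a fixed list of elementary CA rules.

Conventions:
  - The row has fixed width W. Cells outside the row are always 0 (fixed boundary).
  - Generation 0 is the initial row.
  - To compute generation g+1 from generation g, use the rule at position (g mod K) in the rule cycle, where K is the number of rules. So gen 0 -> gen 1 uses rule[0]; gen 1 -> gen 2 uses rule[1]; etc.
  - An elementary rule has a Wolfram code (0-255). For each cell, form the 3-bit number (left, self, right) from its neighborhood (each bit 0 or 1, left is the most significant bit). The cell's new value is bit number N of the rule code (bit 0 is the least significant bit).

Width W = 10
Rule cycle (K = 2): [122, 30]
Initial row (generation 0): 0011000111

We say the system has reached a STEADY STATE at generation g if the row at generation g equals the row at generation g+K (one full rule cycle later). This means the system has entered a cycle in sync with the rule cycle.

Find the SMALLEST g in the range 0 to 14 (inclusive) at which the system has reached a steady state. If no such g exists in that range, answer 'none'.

Answer: none

Derivation:
Gen 0: 0011000111
Gen 1 (rule 122): 0111101101
Gen 2 (rule 30): 1100001001
Gen 3 (rule 122): 1110010110
Gen 4 (rule 30): 1001110101
Gen 5 (rule 122): 0111011010
Gen 6 (rule 30): 1100010011
Gen 7 (rule 122): 1110101111
Gen 8 (rule 30): 1000101000
Gen 9 (rule 122): 0101010100
Gen 10 (rule 30): 1101010110
Gen 11 (rule 122): 1110101111
Gen 12 (rule 30): 1000101000
Gen 13 (rule 122): 0101010100
Gen 14 (rule 30): 1101010110
Gen 15 (rule 122): 1110101111
Gen 16 (rule 30): 1000101000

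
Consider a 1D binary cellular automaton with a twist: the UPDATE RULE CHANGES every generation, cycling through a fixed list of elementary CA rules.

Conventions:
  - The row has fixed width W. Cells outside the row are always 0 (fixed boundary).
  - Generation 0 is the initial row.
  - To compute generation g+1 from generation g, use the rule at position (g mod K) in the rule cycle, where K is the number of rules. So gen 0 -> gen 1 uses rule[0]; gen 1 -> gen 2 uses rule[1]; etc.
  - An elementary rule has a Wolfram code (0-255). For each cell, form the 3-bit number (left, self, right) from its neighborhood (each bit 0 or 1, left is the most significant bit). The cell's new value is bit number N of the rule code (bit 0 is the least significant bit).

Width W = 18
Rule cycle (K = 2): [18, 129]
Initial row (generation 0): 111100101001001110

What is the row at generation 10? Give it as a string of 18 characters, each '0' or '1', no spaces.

Gen 0: 111100101001001110
Gen 1 (rule 18): 000011000110110001
Gen 2 (rule 129): 111000010000000100
Gen 3 (rule 18): 000100101000001010
Gen 4 (rule 129): 110000000011100000
Gen 5 (rule 18): 001000000100010000
Gen 6 (rule 129): 100011110001000111
Gen 7 (rule 18): 010100001010101000
Gen 8 (rule 129): 000001100000000011
Gen 9 (rule 18): 000010010000000100
Gen 10 (rule 129): 111000000111110001

Answer: 111000000111110001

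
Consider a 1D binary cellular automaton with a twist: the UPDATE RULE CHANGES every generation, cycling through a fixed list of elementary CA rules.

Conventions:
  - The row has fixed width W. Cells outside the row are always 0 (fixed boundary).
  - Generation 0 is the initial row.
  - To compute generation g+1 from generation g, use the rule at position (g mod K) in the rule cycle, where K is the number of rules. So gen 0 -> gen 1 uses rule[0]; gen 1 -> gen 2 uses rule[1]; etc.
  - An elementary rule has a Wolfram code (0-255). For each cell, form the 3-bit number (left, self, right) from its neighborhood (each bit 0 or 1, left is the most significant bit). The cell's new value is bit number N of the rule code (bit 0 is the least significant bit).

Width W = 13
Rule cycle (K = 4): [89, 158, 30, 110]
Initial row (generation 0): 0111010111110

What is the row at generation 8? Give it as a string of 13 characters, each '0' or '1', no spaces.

Gen 0: 0111010111110
Gen 1 (rule 89): 0101000100011
Gen 2 (rule 158): 1101101110110
Gen 3 (rule 30): 1001001000101
Gen 4 (rule 110): 1011011001111
Gen 5 (rule 89): 0011011101001
Gen 6 (rule 158): 0110011001111
Gen 7 (rule 30): 1101110111000
Gen 8 (rule 110): 1111011101000

Answer: 1111011101000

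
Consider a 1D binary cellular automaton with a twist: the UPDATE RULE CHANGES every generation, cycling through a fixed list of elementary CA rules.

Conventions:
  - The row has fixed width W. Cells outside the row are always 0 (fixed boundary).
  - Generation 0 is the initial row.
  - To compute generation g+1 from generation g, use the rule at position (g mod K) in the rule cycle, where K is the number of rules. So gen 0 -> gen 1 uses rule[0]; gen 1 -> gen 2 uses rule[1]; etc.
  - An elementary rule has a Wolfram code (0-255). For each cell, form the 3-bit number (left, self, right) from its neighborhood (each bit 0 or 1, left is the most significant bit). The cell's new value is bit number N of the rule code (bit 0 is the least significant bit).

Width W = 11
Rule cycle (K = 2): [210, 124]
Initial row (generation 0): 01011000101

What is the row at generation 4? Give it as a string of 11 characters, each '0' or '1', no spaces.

Gen 0: 01011000101
Gen 1 (rule 210): 10001101000
Gen 2 (rule 124): 11001111100
Gen 3 (rule 210): 01110111110
Gen 4 (rule 124): 01011100011

Answer: 01011100011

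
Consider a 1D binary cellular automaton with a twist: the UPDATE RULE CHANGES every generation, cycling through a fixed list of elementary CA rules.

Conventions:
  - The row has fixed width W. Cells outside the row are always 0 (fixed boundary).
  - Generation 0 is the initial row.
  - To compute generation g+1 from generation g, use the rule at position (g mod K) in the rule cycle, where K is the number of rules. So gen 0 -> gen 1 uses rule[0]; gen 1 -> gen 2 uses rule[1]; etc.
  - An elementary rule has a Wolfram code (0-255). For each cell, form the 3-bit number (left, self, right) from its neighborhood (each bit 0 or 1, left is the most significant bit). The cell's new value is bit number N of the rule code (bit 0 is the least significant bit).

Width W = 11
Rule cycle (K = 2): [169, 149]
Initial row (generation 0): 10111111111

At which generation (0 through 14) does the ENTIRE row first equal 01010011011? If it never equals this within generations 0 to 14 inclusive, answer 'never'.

Gen 0: 10111111111
Gen 1 (rule 169): 01111111110
Gen 2 (rule 149): 00111111101
Gen 3 (rule 169): 10111111010
Gen 4 (rule 149): 10011110011
Gen 5 (rule 169): 00011100010
Gen 6 (rule 149): 11001011011
Gen 7 (rule 169): 10000110110
Gen 8 (rule 149): 11110000001
Gen 9 (rule 169): 11100111100
Gen 10 (rule 149): 01010011011
Gen 11 (rule 169): 00100010110
Gen 12 (rule 149): 10111010001
Gen 13 (rule 169): 01110100100
Gen 14 (rule 149): 00100110111

Answer: 10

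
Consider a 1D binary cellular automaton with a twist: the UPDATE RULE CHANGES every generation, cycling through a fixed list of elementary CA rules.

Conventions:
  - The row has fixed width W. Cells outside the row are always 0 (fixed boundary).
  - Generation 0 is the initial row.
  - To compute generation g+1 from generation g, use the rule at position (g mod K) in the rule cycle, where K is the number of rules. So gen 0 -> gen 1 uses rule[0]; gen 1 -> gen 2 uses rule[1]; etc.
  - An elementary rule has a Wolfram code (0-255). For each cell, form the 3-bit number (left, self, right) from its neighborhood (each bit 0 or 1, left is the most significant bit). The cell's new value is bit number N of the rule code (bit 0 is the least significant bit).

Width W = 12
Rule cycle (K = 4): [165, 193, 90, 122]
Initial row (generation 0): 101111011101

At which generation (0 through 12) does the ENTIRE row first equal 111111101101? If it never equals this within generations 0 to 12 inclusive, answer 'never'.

Answer: 8

Derivation:
Gen 0: 101111011101
Gen 1 (rule 165): 110110101011
Gen 2 (rule 193): 010010000001
Gen 3 (rule 90): 101101000010
Gen 4 (rule 122): 011110100101
Gen 5 (rule 165): 001101100111
Gen 6 (rule 193): 100100100011
Gen 7 (rule 90): 011011010111
Gen 8 (rule 122): 111111101101
Gen 9 (rule 165): 011111010011
Gen 10 (rule 193): 001111000001
Gen 11 (rule 90): 011001100010
Gen 12 (rule 122): 111111110101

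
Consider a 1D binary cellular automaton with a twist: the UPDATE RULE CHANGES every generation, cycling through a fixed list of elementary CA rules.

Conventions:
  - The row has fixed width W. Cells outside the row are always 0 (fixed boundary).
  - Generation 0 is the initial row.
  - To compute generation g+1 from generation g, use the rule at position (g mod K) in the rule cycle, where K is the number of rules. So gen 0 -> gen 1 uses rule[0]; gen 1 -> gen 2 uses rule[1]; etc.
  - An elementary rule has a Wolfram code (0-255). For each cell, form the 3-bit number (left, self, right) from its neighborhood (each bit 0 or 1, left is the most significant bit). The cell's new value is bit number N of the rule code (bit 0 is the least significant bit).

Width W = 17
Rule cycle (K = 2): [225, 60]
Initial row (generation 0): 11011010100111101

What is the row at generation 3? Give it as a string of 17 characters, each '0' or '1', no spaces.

Gen 0: 11011010100111101
Gen 1 (rule 225): 01101101000011110
Gen 2 (rule 60): 01011011100010001
Gen 3 (rule 225): 00101101101000100

Answer: 00101101101000100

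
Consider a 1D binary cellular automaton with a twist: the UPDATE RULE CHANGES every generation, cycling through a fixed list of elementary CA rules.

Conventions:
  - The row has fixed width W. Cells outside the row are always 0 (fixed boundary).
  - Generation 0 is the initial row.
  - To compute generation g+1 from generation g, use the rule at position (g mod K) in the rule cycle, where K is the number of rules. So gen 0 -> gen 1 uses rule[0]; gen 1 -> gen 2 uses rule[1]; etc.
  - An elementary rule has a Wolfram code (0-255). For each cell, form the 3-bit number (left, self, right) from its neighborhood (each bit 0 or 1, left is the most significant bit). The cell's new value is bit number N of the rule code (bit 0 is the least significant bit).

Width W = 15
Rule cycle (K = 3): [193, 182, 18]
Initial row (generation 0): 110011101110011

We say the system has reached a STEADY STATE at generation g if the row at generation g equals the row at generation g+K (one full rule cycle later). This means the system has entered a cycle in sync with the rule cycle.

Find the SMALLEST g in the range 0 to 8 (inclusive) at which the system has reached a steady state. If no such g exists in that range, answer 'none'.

Answer: 6

Derivation:
Gen 0: 110011101110011
Gen 1 (rule 193): 010001100110001
Gen 2 (rule 182): 111010011001011
Gen 3 (rule 18): 000001100110000
Gen 4 (rule 193): 111100100010111
Gen 5 (rule 182): 011011110111010
Gen 6 (rule 18): 100000000000001
Gen 7 (rule 193): 001111111111100
Gen 8 (rule 182): 010111111111010
Gen 9 (rule 18): 100000000000001
Gen 10 (rule 193): 001111111111100
Gen 11 (rule 182): 010111111111010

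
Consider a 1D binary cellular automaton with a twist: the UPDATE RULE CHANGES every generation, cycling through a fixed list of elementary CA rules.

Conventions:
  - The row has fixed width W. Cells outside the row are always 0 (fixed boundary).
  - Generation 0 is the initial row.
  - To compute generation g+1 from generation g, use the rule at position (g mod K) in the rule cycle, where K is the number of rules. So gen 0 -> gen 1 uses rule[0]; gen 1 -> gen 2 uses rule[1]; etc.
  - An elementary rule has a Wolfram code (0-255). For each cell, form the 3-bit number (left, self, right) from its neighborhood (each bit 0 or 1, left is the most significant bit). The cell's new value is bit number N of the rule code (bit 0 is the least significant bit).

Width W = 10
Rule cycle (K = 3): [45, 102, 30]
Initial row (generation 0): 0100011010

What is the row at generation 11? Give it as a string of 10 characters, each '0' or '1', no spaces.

Gen 0: 0100011010
Gen 1 (rule 45): 0101010110
Gen 2 (rule 102): 1111111010
Gen 3 (rule 30): 1000000011
Gen 4 (rule 45): 1011111010
Gen 5 (rule 102): 1100001110
Gen 6 (rule 30): 1010011001
Gen 7 (rule 45): 1110010001
Gen 8 (rule 102): 0010110011
Gen 9 (rule 30): 0110101110
Gen 10 (rule 45): 0101111000
Gen 11 (rule 102): 1110001000

Answer: 1110001000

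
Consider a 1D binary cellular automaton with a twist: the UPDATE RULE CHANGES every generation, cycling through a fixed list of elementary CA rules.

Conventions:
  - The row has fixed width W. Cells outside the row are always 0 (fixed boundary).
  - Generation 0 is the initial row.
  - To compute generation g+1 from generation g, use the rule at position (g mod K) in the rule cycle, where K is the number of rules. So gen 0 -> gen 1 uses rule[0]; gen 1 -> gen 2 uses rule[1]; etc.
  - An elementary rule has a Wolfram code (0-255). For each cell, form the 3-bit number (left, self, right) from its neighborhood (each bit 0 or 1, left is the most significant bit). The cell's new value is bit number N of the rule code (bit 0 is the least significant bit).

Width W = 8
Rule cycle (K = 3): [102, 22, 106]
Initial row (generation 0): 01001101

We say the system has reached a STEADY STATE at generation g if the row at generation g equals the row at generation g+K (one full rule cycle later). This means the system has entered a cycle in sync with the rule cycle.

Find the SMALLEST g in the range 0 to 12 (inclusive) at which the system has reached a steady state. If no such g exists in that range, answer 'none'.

Answer: 3

Derivation:
Gen 0: 01001101
Gen 1 (rule 102): 11010111
Gen 2 (rule 22): 00010000
Gen 3 (rule 106): 00100000
Gen 4 (rule 102): 01100000
Gen 5 (rule 22): 10010000
Gen 6 (rule 106): 00100000
Gen 7 (rule 102): 01100000
Gen 8 (rule 22): 10010000
Gen 9 (rule 106): 00100000
Gen 10 (rule 102): 01100000
Gen 11 (rule 22): 10010000
Gen 12 (rule 106): 00100000
Gen 13 (rule 102): 01100000
Gen 14 (rule 22): 10010000
Gen 15 (rule 106): 00100000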